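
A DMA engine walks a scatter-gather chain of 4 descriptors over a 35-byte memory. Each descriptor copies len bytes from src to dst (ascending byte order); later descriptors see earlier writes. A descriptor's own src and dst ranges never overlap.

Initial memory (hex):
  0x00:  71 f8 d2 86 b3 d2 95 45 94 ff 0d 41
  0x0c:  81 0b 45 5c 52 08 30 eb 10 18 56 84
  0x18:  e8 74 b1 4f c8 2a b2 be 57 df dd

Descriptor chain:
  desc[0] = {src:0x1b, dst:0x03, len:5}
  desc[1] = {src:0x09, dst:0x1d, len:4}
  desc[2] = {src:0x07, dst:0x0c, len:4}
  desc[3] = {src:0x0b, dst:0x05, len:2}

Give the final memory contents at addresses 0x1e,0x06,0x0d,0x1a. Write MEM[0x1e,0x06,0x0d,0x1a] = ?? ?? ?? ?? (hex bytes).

MEM[0x1e,0x06,0x0d,0x1a] = 0d be 94 b1

#0 dst[0x03+5] := {0x4f,0xc8,0x2a,0xb2,0xbe}
#1 dst[0x1d+4] := {0xff,0x0d,0x41,0x81}
#2 dst[0x0c+4] := {0xbe,0x94,0xff,0x0d}
#3 dst[0x05+2] := {0x41,0xbe}
query mem[0x1e]=0x0d, mem[0x06]=0xbe, mem[0x0d]=0x94, mem[0x1a]=0xb1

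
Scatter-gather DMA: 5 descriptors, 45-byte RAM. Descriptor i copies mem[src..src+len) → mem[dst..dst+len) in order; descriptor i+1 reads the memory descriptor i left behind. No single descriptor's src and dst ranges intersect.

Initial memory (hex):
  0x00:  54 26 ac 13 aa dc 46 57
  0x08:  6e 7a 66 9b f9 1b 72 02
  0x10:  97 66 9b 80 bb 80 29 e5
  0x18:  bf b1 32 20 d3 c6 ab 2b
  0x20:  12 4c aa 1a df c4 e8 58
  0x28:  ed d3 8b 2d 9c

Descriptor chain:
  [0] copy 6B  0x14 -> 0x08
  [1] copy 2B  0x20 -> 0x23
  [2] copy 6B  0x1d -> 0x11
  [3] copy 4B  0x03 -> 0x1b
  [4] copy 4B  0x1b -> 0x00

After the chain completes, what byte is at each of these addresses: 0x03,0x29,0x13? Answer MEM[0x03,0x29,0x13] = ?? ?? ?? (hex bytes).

D0: mem[0x08..0x0d] <- [bb 80 29 e5 bf b1]
D1: mem[0x23..0x24] <- [12 4c]
D2: mem[0x11..0x16] <- [c6 ab 2b 12 4c aa]
D3: mem[0x1b..0x1e] <- [13 aa dc 46]
D4: mem[0x00..0x03] <- [13 aa dc 46]
query mem[0x03]=0x46, mem[0x29]=0xd3, mem[0x13]=0x2b

MEM[0x03,0x29,0x13] = 46 d3 2b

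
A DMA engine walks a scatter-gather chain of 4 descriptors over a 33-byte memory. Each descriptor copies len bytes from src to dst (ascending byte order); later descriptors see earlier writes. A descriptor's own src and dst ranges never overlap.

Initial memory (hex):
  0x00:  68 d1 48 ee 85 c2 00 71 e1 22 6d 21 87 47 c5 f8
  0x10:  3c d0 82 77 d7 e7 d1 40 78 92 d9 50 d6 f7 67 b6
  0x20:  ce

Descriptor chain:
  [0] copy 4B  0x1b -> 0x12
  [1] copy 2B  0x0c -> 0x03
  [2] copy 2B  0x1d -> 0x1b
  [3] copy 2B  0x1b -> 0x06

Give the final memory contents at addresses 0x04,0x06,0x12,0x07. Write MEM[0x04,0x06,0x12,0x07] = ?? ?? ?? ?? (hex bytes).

MEM[0x04,0x06,0x12,0x07] = 47 f7 50 67

D0: mem[0x12..0x15] <- [50 d6 f7 67]
D1: mem[0x03..0x04] <- [87 47]
D2: mem[0x1b..0x1c] <- [f7 67]
D3: mem[0x06..0x07] <- [f7 67]
query mem[0x04]=0x47, mem[0x06]=0xf7, mem[0x12]=0x50, mem[0x07]=0x67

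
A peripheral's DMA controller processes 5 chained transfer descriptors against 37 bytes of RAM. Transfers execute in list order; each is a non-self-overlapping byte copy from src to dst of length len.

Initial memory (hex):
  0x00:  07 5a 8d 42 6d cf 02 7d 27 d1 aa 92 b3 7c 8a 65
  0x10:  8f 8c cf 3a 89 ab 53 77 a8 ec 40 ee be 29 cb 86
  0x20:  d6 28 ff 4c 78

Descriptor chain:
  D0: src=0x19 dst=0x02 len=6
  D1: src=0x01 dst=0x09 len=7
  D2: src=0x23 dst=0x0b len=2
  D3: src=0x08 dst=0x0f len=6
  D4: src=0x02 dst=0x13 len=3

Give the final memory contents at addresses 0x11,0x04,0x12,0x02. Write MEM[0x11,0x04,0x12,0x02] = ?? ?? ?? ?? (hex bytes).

#0 dst[0x02+6] := {0xec,0x40,0xee,0xbe,0x29,0xcb}
#1 dst[0x09+7] := {0x5a,0xec,0x40,0xee,0xbe,0x29,0xcb}
#2 dst[0x0b+2] := {0x4c,0x78}
#3 dst[0x0f+6] := {0x27,0x5a,0xec,0x4c,0x78,0xbe}
#4 dst[0x13+3] := {0xec,0x40,0xee}
query mem[0x11]=0xec, mem[0x04]=0xee, mem[0x12]=0x4c, mem[0x02]=0xec

MEM[0x11,0x04,0x12,0x02] = ec ee 4c ec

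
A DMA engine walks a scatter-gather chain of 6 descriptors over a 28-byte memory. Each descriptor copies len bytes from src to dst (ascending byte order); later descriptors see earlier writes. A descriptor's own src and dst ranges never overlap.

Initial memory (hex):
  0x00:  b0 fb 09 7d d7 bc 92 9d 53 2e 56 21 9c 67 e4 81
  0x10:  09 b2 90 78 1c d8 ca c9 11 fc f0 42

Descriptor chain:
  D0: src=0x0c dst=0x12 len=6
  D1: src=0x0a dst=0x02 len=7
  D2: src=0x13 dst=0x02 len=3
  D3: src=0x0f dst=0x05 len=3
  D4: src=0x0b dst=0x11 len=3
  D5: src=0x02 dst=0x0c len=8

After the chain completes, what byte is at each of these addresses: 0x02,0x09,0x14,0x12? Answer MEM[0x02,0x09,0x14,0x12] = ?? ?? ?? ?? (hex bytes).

MEM[0x02,0x09,0x14,0x12] = 67 2e e4 09

  after D0: wrote 6B at 0x12 = 9c67e48109b2
  after D1: wrote 7B at 0x02 = 56219c67e48109
  after D2: wrote 3B at 0x02 = 67e481
  after D3: wrote 3B at 0x05 = 8109b2
  after D4: wrote 3B at 0x11 = 219c67
  after D5: wrote 8B at 0x0c = 67e4818109b2092e
query mem[0x02]=0x67, mem[0x09]=0x2e, mem[0x14]=0xe4, mem[0x12]=0x09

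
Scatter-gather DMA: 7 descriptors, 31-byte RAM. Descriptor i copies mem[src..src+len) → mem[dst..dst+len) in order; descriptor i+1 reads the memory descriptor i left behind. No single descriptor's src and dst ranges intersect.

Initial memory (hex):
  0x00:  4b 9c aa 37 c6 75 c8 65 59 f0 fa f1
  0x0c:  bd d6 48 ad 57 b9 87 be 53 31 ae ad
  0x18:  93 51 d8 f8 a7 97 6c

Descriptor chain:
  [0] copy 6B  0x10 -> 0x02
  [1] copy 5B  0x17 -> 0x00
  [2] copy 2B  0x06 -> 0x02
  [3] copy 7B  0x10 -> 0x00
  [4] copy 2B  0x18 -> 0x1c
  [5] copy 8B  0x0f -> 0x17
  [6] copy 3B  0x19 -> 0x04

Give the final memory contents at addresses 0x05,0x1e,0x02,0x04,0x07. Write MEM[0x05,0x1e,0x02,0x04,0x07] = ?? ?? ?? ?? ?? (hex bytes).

[0] 0x10->0x02 len=6 : 57 b9 87 be 53 31
[1] 0x17->0x00 len=5 : ad 93 51 d8 f8
[2] 0x06->0x02 len=2 : 53 31
[3] 0x10->0x00 len=7 : 57 b9 87 be 53 31 ae
[4] 0x18->0x1c len=2 : 93 51
[5] 0x0f->0x17 len=8 : ad 57 b9 87 be 53 31 ae
[6] 0x19->0x04 len=3 : b9 87 be
query mem[0x05]=0x87, mem[0x1e]=0xae, mem[0x02]=0x87, mem[0x04]=0xb9, mem[0x07]=0x31

MEM[0x05,0x1e,0x02,0x04,0x07] = 87 ae 87 b9 31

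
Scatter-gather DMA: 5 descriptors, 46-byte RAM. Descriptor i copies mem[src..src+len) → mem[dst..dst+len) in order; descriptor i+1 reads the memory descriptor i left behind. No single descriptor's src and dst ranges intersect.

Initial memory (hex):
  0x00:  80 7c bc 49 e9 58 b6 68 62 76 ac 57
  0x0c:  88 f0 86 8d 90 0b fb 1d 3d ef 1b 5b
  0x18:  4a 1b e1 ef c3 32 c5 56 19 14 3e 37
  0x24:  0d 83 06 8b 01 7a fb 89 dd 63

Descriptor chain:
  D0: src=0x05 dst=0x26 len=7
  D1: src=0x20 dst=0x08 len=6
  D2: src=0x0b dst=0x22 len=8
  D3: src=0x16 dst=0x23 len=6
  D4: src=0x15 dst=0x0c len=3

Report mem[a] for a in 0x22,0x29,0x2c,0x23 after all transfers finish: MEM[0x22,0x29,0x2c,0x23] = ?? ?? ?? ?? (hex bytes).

MEM[0x22,0x29,0x2c,0x23] = 37 fb 57 1b

  after D0: wrote 7B at 0x26 = 58b6686276ac57
  after D1: wrote 6B at 0x08 = 19143e370d83
  after D2: wrote 8B at 0x22 = 370d83868d900bfb
  after D3: wrote 6B at 0x23 = 1b5b4a1be1ef
  after D4: wrote 3B at 0x0c = ef1b5b
query mem[0x22]=0x37, mem[0x29]=0xfb, mem[0x2c]=0x57, mem[0x23]=0x1b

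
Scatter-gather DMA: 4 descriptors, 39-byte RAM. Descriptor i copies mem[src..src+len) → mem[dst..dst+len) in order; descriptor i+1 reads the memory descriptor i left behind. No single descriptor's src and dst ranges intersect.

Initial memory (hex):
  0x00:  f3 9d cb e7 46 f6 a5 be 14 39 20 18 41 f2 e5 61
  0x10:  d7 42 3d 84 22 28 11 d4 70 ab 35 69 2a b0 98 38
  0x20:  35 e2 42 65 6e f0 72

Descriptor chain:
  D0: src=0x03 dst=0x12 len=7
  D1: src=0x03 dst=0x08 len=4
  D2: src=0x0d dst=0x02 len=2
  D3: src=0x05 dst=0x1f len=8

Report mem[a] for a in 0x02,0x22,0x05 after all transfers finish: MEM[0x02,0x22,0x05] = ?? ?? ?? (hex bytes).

  after D0: wrote 7B at 0x12 = e746f6a5be1439
  after D1: wrote 4B at 0x08 = e746f6a5
  after D2: wrote 2B at 0x02 = f2e5
  after D3: wrote 8B at 0x1f = f6a5bee746f6a541
query mem[0x02]=0xf2, mem[0x22]=0xe7, mem[0x05]=0xf6

MEM[0x02,0x22,0x05] = f2 e7 f6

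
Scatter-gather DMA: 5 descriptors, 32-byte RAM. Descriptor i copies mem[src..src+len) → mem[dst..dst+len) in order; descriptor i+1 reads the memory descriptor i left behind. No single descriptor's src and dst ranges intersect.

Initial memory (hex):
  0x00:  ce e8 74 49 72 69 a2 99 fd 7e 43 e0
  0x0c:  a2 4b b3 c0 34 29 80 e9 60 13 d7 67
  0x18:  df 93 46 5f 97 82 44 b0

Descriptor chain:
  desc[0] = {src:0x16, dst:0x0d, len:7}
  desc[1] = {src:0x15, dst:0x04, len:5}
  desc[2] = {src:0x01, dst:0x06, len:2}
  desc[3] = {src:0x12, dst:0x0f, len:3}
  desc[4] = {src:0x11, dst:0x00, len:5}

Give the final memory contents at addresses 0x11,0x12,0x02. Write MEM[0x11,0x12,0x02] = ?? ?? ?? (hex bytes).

MEM[0x11,0x12,0x02] = 60 5f 97

D0: mem[0x0d..0x13] <- [d7 67 df 93 46 5f 97]
D1: mem[0x04..0x08] <- [13 d7 67 df 93]
D2: mem[0x06..0x07] <- [e8 74]
D3: mem[0x0f..0x11] <- [5f 97 60]
D4: mem[0x00..0x04] <- [60 5f 97 60 13]
query mem[0x11]=0x60, mem[0x12]=0x5f, mem[0x02]=0x97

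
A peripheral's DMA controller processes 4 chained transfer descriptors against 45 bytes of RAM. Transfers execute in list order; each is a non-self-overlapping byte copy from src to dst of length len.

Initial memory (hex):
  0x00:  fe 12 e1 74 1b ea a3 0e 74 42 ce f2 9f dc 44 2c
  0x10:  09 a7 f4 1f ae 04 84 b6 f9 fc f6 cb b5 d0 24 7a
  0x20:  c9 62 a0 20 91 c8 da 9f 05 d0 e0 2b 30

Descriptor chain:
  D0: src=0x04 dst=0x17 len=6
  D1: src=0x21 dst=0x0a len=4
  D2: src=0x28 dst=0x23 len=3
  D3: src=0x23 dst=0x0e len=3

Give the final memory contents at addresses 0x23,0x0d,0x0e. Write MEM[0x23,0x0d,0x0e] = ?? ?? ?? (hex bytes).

#0 dst[0x17+6] := {0x1b,0xea,0xa3,0x0e,0x74,0x42}
#1 dst[0x0a+4] := {0x62,0xa0,0x20,0x91}
#2 dst[0x23+3] := {0x05,0xd0,0xe0}
#3 dst[0x0e+3] := {0x05,0xd0,0xe0}
query mem[0x23]=0x05, mem[0x0d]=0x91, mem[0x0e]=0x05

MEM[0x23,0x0d,0x0e] = 05 91 05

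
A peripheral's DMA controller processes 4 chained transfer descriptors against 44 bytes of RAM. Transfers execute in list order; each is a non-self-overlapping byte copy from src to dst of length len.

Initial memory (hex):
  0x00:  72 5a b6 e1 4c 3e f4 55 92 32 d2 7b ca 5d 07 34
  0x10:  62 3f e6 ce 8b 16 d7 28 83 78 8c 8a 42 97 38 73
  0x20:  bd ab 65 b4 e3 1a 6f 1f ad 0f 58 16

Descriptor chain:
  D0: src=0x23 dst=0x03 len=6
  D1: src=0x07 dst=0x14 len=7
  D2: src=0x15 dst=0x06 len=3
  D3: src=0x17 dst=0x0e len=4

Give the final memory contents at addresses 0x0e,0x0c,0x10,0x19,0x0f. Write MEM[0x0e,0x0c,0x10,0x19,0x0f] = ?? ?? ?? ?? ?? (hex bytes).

[0] 0x23->0x03 len=6 : b4 e3 1a 6f 1f ad
[1] 0x07->0x14 len=7 : 1f ad 32 d2 7b ca 5d
[2] 0x15->0x06 len=3 : ad 32 d2
[3] 0x17->0x0e len=4 : d2 7b ca 5d
query mem[0x0e]=0xd2, mem[0x0c]=0xca, mem[0x10]=0xca, mem[0x19]=0xca, mem[0x0f]=0x7b

MEM[0x0e,0x0c,0x10,0x19,0x0f] = d2 ca ca ca 7b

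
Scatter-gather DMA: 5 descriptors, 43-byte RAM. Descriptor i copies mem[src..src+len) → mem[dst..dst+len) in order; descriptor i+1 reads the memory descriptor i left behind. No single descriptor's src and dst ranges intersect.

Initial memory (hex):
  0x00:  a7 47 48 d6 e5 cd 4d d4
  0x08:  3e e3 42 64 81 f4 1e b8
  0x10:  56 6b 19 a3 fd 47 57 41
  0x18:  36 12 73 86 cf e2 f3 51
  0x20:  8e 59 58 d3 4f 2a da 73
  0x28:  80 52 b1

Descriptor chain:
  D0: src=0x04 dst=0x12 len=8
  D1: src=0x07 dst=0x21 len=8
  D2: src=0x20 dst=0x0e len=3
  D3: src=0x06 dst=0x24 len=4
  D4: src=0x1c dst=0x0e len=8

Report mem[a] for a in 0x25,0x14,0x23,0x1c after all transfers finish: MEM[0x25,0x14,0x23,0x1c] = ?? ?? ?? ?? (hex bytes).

MEM[0x25,0x14,0x23,0x1c] = d4 3e e3 cf

D0: mem[0x12..0x19] <- [e5 cd 4d d4 3e e3 42 64]
D1: mem[0x21..0x28] <- [d4 3e e3 42 64 81 f4 1e]
D2: mem[0x0e..0x10] <- [8e d4 3e]
D3: mem[0x24..0x27] <- [4d d4 3e e3]
D4: mem[0x0e..0x15] <- [cf e2 f3 51 8e d4 3e e3]
query mem[0x25]=0xd4, mem[0x14]=0x3e, mem[0x23]=0xe3, mem[0x1c]=0xcf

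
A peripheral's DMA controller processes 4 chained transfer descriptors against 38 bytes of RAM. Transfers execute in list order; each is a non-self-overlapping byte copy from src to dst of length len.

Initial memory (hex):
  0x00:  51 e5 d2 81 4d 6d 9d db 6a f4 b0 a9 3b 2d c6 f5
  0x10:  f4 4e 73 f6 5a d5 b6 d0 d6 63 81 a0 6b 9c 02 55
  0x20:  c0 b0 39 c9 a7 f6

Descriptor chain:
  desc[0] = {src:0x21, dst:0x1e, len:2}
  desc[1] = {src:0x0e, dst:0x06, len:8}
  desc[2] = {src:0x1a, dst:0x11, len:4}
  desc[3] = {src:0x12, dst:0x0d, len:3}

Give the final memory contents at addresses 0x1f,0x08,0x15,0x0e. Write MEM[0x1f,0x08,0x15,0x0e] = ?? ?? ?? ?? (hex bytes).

#0 dst[0x1e+2] := {0xb0,0x39}
#1 dst[0x06+8] := {0xc6,0xf5,0xf4,0x4e,0x73,0xf6,0x5a,0xd5}
#2 dst[0x11+4] := {0x81,0xa0,0x6b,0x9c}
#3 dst[0x0d+3] := {0xa0,0x6b,0x9c}
query mem[0x1f]=0x39, mem[0x08]=0xf4, mem[0x15]=0xd5, mem[0x0e]=0x6b

MEM[0x1f,0x08,0x15,0x0e] = 39 f4 d5 6b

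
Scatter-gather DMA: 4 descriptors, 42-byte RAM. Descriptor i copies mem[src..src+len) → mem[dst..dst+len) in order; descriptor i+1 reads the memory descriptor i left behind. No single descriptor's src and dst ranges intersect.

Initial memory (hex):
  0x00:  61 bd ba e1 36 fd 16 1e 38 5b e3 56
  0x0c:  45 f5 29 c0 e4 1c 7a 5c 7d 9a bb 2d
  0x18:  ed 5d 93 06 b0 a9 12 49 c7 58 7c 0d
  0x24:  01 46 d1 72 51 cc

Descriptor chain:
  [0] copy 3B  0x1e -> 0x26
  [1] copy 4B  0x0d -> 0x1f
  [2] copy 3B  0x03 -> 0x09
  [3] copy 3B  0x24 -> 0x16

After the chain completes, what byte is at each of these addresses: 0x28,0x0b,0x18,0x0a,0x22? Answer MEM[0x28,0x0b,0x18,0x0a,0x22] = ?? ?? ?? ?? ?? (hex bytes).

MEM[0x28,0x0b,0x18,0x0a,0x22] = c7 fd 12 36 e4

D0: mem[0x26..0x28] <- [12 49 c7]
D1: mem[0x1f..0x22] <- [f5 29 c0 e4]
D2: mem[0x09..0x0b] <- [e1 36 fd]
D3: mem[0x16..0x18] <- [01 46 12]
query mem[0x28]=0xc7, mem[0x0b]=0xfd, mem[0x18]=0x12, mem[0x0a]=0x36, mem[0x22]=0xe4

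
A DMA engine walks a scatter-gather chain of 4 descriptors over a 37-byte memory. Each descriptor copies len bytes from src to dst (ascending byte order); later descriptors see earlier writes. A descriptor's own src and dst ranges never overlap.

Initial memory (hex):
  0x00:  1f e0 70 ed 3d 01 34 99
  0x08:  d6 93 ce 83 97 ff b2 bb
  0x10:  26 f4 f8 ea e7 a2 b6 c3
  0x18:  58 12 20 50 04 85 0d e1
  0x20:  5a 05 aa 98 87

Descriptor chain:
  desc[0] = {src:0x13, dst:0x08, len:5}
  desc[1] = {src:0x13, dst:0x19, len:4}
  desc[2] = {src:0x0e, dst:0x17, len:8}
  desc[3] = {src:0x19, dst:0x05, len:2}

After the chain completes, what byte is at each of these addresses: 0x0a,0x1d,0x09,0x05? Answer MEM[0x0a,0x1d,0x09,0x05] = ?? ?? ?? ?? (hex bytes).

MEM[0x0a,0x1d,0x09,0x05] = a2 e7 e7 26

#0 dst[0x08+5] := {0xea,0xe7,0xa2,0xb6,0xc3}
#1 dst[0x19+4] := {0xea,0xe7,0xa2,0xb6}
#2 dst[0x17+8] := {0xb2,0xbb,0x26,0xf4,0xf8,0xea,0xe7,0xa2}
#3 dst[0x05+2] := {0x26,0xf4}
query mem[0x0a]=0xa2, mem[0x1d]=0xe7, mem[0x09]=0xe7, mem[0x05]=0x26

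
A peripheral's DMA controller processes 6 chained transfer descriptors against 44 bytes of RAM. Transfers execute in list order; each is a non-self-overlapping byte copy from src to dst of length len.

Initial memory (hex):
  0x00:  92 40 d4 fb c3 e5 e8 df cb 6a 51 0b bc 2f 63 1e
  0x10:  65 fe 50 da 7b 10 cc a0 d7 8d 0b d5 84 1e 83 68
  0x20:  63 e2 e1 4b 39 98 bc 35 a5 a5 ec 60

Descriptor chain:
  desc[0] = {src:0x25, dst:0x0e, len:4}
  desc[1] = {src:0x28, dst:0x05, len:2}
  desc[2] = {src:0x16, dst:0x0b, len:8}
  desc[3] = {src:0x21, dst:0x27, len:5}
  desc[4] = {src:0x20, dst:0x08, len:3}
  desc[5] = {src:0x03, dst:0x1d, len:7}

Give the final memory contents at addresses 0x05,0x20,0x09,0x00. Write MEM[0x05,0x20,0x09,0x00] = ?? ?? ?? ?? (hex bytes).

MEM[0x05,0x20,0x09,0x00] = a5 a5 e2 92

#0 dst[0x0e+4] := {0x98,0xbc,0x35,0xa5}
#1 dst[0x05+2] := {0xa5,0xa5}
#2 dst[0x0b+8] := {0xcc,0xa0,0xd7,0x8d,0x0b,0xd5,0x84,0x1e}
#3 dst[0x27+5] := {0xe2,0xe1,0x4b,0x39,0x98}
#4 dst[0x08+3] := {0x63,0xe2,0xe1}
#5 dst[0x1d+7] := {0xfb,0xc3,0xa5,0xa5,0xdf,0x63,0xe2}
query mem[0x05]=0xa5, mem[0x20]=0xa5, mem[0x09]=0xe2, mem[0x00]=0x92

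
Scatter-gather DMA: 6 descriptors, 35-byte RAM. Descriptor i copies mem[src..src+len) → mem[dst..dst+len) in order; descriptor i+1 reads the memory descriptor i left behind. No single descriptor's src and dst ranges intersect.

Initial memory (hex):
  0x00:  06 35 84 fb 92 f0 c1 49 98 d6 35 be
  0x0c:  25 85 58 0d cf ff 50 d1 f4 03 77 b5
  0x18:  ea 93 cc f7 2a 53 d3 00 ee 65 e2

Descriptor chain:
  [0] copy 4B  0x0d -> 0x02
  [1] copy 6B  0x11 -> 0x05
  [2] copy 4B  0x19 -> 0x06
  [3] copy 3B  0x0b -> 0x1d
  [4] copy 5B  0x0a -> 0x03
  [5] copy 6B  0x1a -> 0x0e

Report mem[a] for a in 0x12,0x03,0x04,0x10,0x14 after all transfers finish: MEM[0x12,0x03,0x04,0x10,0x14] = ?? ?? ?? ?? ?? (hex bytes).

  after D0: wrote 4B at 0x02 = 85580dcf
  after D1: wrote 6B at 0x05 = ff50d1f40377
  after D2: wrote 4B at 0x06 = 93ccf72a
  after D3: wrote 3B at 0x1d = be2585
  after D4: wrote 5B at 0x03 = 77be258558
  after D5: wrote 6B at 0x0e = ccf72abe2585
query mem[0x12]=0x25, mem[0x03]=0x77, mem[0x04]=0xbe, mem[0x10]=0x2a, mem[0x14]=0xf4

MEM[0x12,0x03,0x04,0x10,0x14] = 25 77 be 2a f4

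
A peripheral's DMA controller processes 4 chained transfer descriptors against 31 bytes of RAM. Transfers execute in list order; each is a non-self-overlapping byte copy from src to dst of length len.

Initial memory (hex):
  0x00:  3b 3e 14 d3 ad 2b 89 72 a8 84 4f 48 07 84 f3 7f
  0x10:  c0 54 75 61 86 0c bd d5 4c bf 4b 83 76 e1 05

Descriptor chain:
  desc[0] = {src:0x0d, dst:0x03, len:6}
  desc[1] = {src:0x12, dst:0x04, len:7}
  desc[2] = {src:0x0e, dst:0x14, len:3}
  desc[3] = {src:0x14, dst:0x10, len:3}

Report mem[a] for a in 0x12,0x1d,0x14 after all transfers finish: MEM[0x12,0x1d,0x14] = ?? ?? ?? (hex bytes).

[0] 0x0d->0x03 len=6 : 84 f3 7f c0 54 75
[1] 0x12->0x04 len=7 : 75 61 86 0c bd d5 4c
[2] 0x0e->0x14 len=3 : f3 7f c0
[3] 0x14->0x10 len=3 : f3 7f c0
query mem[0x12]=0xc0, mem[0x1d]=0xe1, mem[0x14]=0xf3

MEM[0x12,0x1d,0x14] = c0 e1 f3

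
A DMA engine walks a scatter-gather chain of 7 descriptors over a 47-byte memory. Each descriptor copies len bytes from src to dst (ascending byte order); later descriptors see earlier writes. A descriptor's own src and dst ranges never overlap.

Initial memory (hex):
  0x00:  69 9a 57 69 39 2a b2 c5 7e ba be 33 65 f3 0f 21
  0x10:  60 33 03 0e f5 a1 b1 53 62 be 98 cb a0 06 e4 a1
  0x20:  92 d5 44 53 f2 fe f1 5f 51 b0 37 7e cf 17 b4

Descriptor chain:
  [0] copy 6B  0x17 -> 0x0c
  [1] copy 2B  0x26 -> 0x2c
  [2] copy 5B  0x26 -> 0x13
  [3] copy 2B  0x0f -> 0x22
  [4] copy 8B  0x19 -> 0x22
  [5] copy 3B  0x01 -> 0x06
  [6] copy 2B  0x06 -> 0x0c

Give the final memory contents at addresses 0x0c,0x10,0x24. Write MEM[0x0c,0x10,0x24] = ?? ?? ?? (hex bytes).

MEM[0x0c,0x10,0x24] = 9a cb cb

[0] 0x17->0x0c len=6 : 53 62 be 98 cb a0
[1] 0x26->0x2c len=2 : f1 5f
[2] 0x26->0x13 len=5 : f1 5f 51 b0 37
[3] 0x0f->0x22 len=2 : 98 cb
[4] 0x19->0x22 len=8 : be 98 cb a0 06 e4 a1 92
[5] 0x01->0x06 len=3 : 9a 57 69
[6] 0x06->0x0c len=2 : 9a 57
query mem[0x0c]=0x9a, mem[0x10]=0xcb, mem[0x24]=0xcb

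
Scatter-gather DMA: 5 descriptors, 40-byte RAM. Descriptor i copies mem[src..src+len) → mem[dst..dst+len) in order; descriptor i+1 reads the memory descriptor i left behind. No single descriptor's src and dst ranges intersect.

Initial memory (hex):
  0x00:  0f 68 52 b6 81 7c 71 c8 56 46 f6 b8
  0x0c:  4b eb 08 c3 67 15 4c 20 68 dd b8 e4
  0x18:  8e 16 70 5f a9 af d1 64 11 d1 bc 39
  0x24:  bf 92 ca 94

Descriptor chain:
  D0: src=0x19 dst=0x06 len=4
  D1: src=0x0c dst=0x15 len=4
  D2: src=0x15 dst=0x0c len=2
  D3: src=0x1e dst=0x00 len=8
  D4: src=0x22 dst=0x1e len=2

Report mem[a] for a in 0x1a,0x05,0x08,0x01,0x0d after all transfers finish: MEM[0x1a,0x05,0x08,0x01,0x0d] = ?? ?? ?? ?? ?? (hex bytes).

MEM[0x1a,0x05,0x08,0x01,0x0d] = 70 39 5f 64 eb

#0 dst[0x06+4] := {0x16,0x70,0x5f,0xa9}
#1 dst[0x15+4] := {0x4b,0xeb,0x08,0xc3}
#2 dst[0x0c+2] := {0x4b,0xeb}
#3 dst[0x00+8] := {0xd1,0x64,0x11,0xd1,0xbc,0x39,0xbf,0x92}
#4 dst[0x1e+2] := {0xbc,0x39}
query mem[0x1a]=0x70, mem[0x05]=0x39, mem[0x08]=0x5f, mem[0x01]=0x64, mem[0x0d]=0xeb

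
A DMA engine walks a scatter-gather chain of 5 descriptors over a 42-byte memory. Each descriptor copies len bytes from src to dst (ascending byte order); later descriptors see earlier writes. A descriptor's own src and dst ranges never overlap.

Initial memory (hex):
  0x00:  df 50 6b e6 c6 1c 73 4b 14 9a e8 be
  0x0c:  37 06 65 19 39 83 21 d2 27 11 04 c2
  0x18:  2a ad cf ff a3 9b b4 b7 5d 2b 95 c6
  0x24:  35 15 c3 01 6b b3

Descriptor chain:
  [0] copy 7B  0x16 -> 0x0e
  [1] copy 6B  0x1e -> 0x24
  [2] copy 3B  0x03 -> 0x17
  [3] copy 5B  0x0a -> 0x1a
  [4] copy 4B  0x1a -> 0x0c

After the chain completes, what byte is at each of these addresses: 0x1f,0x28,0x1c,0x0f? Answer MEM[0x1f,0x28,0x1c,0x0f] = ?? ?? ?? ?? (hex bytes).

#0 dst[0x0e+7] := {0x04,0xc2,0x2a,0xad,0xcf,0xff,0xa3}
#1 dst[0x24+6] := {0xb4,0xb7,0x5d,0x2b,0x95,0xc6}
#2 dst[0x17+3] := {0xe6,0xc6,0x1c}
#3 dst[0x1a+5] := {0xe8,0xbe,0x37,0x06,0x04}
#4 dst[0x0c+4] := {0xe8,0xbe,0x37,0x06}
query mem[0x1f]=0xb7, mem[0x28]=0x95, mem[0x1c]=0x37, mem[0x0f]=0x06

MEM[0x1f,0x28,0x1c,0x0f] = b7 95 37 06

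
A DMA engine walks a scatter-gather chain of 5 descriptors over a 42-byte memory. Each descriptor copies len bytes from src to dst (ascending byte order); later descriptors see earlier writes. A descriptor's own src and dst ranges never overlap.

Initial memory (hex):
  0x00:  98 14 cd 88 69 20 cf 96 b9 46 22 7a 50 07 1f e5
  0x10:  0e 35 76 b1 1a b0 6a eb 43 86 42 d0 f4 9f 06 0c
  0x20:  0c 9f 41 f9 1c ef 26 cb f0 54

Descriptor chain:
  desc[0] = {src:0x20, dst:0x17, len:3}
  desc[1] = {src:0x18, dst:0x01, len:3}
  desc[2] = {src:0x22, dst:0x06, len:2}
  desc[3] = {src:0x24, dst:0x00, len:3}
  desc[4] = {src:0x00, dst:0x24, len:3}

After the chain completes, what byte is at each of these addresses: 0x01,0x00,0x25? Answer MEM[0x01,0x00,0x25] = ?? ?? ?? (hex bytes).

MEM[0x01,0x00,0x25] = ef 1c ef

#0 dst[0x17+3] := {0x0c,0x9f,0x41}
#1 dst[0x01+3] := {0x9f,0x41,0x42}
#2 dst[0x06+2] := {0x41,0xf9}
#3 dst[0x00+3] := {0x1c,0xef,0x26}
#4 dst[0x24+3] := {0x1c,0xef,0x26}
query mem[0x01]=0xef, mem[0x00]=0x1c, mem[0x25]=0xef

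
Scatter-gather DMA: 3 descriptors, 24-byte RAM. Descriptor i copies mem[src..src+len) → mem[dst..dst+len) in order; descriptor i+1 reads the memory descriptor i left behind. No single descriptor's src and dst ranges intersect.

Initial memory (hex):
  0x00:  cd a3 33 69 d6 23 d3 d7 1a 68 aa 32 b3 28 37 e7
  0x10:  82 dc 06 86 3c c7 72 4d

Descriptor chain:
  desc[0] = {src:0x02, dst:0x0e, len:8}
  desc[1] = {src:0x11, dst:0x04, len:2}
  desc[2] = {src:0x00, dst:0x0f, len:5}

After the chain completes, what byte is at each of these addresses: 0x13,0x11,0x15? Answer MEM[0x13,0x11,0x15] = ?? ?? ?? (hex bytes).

MEM[0x13,0x11,0x15] = 23 33 68

D0: mem[0x0e..0x15] <- [33 69 d6 23 d3 d7 1a 68]
D1: mem[0x04..0x05] <- [23 d3]
D2: mem[0x0f..0x13] <- [cd a3 33 69 23]
query mem[0x13]=0x23, mem[0x11]=0x33, mem[0x15]=0x68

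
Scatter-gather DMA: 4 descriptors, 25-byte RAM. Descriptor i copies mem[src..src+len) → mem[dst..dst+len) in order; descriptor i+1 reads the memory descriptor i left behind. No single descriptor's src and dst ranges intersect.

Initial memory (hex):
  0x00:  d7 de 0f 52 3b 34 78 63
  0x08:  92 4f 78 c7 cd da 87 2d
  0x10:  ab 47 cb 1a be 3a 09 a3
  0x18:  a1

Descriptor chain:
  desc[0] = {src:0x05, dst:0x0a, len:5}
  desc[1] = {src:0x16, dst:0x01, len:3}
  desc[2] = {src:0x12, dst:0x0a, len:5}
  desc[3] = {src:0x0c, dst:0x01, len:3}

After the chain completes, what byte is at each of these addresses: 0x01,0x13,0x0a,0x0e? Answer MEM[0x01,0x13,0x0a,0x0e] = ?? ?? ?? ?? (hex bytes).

MEM[0x01,0x13,0x0a,0x0e] = be 1a cb 09

D0: mem[0x0a..0x0e] <- [34 78 63 92 4f]
D1: mem[0x01..0x03] <- [09 a3 a1]
D2: mem[0x0a..0x0e] <- [cb 1a be 3a 09]
D3: mem[0x01..0x03] <- [be 3a 09]
query mem[0x01]=0xbe, mem[0x13]=0x1a, mem[0x0a]=0xcb, mem[0x0e]=0x09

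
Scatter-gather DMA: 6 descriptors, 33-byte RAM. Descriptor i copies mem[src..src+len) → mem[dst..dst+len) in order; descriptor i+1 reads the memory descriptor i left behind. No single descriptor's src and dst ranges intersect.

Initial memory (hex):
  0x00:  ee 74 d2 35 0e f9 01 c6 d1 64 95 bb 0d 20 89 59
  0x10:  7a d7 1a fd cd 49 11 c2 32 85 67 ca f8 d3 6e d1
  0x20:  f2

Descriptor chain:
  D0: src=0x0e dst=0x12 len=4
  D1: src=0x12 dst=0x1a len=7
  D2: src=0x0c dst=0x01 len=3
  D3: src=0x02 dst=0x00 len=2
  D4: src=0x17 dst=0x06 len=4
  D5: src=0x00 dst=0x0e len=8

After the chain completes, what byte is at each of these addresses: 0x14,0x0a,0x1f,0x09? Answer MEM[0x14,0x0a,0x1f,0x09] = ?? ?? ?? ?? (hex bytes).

MEM[0x14,0x0a,0x1f,0x09] = c2 95 c2 89

D0: mem[0x12..0x15] <- [89 59 7a d7]
D1: mem[0x1a..0x20] <- [89 59 7a d7 11 c2 32]
D2: mem[0x01..0x03] <- [0d 20 89]
D3: mem[0x00..0x01] <- [20 89]
D4: mem[0x06..0x09] <- [c2 32 85 89]
D5: mem[0x0e..0x15] <- [20 89 20 89 0e f9 c2 32]
query mem[0x14]=0xc2, mem[0x0a]=0x95, mem[0x1f]=0xc2, mem[0x09]=0x89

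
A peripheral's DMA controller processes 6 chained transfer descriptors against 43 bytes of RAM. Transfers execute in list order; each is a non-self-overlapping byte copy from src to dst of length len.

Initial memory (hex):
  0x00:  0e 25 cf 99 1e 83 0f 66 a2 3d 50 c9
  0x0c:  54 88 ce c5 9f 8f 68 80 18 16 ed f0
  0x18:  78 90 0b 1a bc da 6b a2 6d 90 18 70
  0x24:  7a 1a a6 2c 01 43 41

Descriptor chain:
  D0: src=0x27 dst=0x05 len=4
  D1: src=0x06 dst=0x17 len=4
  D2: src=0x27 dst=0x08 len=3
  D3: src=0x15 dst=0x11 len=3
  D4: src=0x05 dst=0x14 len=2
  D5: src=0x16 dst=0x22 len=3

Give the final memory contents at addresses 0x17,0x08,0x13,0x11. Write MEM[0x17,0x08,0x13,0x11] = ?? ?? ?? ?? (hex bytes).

#0 dst[0x05+4] := {0x2c,0x01,0x43,0x41}
#1 dst[0x17+4] := {0x01,0x43,0x41,0x3d}
#2 dst[0x08+3] := {0x2c,0x01,0x43}
#3 dst[0x11+3] := {0x16,0xed,0x01}
#4 dst[0x14+2] := {0x2c,0x01}
#5 dst[0x22+3] := {0xed,0x01,0x43}
query mem[0x17]=0x01, mem[0x08]=0x2c, mem[0x13]=0x01, mem[0x11]=0x16

MEM[0x17,0x08,0x13,0x11] = 01 2c 01 16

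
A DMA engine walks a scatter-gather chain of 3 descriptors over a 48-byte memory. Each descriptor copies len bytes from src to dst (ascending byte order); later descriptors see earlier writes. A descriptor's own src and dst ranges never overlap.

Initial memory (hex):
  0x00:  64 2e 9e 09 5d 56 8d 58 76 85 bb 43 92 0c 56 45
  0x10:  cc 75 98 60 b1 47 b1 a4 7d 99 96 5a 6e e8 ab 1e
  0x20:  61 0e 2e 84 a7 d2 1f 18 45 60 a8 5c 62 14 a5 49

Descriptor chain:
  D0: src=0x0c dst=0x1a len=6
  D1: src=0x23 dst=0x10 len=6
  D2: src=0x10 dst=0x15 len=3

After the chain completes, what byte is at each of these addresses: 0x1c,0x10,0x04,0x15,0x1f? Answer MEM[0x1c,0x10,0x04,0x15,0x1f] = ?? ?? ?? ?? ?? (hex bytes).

MEM[0x1c,0x10,0x04,0x15,0x1f] = 56 84 5d 84 75

D0: mem[0x1a..0x1f] <- [92 0c 56 45 cc 75]
D1: mem[0x10..0x15] <- [84 a7 d2 1f 18 45]
D2: mem[0x15..0x17] <- [84 a7 d2]
query mem[0x1c]=0x56, mem[0x10]=0x84, mem[0x04]=0x5d, mem[0x15]=0x84, mem[0x1f]=0x75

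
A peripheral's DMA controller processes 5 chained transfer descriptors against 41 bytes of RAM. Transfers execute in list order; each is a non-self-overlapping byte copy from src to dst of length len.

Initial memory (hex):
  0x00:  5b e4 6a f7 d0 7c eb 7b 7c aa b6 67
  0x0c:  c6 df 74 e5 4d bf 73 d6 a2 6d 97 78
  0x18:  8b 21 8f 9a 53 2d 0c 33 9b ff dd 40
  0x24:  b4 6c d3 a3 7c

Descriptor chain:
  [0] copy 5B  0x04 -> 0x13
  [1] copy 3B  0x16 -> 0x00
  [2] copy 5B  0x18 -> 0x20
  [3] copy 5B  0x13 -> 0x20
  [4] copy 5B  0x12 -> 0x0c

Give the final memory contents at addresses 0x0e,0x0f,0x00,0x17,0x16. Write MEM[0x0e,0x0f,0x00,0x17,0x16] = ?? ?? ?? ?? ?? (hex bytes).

MEM[0x0e,0x0f,0x00,0x17,0x16] = 7c eb 7b 7c 7b

  after D0: wrote 5B at 0x13 = d07ceb7b7c
  after D1: wrote 3B at 0x00 = 7b7c8b
  after D2: wrote 5B at 0x20 = 8b218f9a53
  after D3: wrote 5B at 0x20 = d07ceb7b7c
  after D4: wrote 5B at 0x0c = 73d07ceb7b
query mem[0x0e]=0x7c, mem[0x0f]=0xeb, mem[0x00]=0x7b, mem[0x17]=0x7c, mem[0x16]=0x7b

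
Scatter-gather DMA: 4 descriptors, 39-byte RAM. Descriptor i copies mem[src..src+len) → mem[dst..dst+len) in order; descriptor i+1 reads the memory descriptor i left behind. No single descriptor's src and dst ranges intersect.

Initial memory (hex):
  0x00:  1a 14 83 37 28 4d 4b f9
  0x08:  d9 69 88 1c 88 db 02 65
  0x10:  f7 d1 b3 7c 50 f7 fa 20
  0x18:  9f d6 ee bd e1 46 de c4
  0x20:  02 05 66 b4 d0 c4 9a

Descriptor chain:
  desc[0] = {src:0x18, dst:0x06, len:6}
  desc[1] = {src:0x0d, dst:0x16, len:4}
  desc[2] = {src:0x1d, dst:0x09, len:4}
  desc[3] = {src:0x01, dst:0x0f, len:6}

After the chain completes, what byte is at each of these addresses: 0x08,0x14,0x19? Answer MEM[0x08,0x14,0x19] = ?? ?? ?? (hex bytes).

MEM[0x08,0x14,0x19] = ee 9f f7

D0: mem[0x06..0x0b] <- [9f d6 ee bd e1 46]
D1: mem[0x16..0x19] <- [db 02 65 f7]
D2: mem[0x09..0x0c] <- [46 de c4 02]
D3: mem[0x0f..0x14] <- [14 83 37 28 4d 9f]
query mem[0x08]=0xee, mem[0x14]=0x9f, mem[0x19]=0xf7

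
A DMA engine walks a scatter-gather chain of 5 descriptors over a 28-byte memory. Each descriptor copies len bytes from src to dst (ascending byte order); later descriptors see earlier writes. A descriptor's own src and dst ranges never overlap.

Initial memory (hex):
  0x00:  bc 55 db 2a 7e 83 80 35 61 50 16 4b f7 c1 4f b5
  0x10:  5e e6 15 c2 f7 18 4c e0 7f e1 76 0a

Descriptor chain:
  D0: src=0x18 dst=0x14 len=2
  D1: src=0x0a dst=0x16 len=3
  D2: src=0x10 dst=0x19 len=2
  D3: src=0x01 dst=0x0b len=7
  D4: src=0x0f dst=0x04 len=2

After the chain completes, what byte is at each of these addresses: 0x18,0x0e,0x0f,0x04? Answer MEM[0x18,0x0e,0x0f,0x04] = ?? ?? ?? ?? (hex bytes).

MEM[0x18,0x0e,0x0f,0x04] = f7 7e 83 83

  after D0: wrote 2B at 0x14 = 7fe1
  after D1: wrote 3B at 0x16 = 164bf7
  after D2: wrote 2B at 0x19 = 5ee6
  after D3: wrote 7B at 0x0b = 55db2a7e838035
  after D4: wrote 2B at 0x04 = 8380
query mem[0x18]=0xf7, mem[0x0e]=0x7e, mem[0x0f]=0x83, mem[0x04]=0x83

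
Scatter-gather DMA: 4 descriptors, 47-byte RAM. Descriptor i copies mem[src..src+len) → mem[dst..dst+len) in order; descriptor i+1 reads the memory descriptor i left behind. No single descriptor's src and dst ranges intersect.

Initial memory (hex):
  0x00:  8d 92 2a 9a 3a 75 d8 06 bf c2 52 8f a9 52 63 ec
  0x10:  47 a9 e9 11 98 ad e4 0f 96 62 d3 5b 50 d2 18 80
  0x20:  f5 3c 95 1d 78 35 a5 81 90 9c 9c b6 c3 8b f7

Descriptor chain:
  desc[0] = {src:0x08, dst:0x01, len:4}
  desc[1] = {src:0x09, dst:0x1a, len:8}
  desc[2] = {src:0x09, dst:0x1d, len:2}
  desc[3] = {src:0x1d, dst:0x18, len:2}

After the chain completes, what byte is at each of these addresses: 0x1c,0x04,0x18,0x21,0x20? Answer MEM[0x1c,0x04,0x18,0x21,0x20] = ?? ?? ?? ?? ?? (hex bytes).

  after D0: wrote 4B at 0x01 = bfc2528f
  after D1: wrote 8B at 0x1a = c2528fa95263ec47
  after D2: wrote 2B at 0x1d = c252
  after D3: wrote 2B at 0x18 = c252
query mem[0x1c]=0x8f, mem[0x04]=0x8f, mem[0x18]=0xc2, mem[0x21]=0x47, mem[0x20]=0xec

MEM[0x1c,0x04,0x18,0x21,0x20] = 8f 8f c2 47 ec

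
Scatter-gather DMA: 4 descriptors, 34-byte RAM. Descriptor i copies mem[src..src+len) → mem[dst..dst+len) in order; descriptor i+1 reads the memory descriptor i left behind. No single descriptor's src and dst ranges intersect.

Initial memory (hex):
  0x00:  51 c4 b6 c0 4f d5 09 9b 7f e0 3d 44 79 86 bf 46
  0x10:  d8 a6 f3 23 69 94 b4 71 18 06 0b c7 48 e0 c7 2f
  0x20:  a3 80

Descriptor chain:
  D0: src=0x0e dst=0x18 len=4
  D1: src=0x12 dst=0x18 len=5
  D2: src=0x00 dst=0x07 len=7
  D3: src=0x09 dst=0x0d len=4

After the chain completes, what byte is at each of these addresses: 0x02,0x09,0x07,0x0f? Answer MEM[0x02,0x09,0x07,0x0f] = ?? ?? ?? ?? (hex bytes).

[0] 0x0e->0x18 len=4 : bf 46 d8 a6
[1] 0x12->0x18 len=5 : f3 23 69 94 b4
[2] 0x00->0x07 len=7 : 51 c4 b6 c0 4f d5 09
[3] 0x09->0x0d len=4 : b6 c0 4f d5
query mem[0x02]=0xb6, mem[0x09]=0xb6, mem[0x07]=0x51, mem[0x0f]=0x4f

MEM[0x02,0x09,0x07,0x0f] = b6 b6 51 4f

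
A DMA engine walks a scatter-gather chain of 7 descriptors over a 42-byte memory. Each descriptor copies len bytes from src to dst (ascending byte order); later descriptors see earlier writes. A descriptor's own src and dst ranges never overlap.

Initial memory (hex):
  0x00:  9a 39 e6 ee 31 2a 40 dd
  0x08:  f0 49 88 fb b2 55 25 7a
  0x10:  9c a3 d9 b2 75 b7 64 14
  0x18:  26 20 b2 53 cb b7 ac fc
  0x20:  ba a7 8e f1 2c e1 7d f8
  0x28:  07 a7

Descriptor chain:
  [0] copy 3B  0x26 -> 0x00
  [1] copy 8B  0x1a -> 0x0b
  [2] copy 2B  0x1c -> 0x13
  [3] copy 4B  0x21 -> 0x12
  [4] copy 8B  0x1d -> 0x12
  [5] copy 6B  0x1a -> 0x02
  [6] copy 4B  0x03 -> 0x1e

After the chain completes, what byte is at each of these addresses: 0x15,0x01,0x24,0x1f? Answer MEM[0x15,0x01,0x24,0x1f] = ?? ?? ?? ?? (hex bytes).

MEM[0x15,0x01,0x24,0x1f] = ba f8 2c cb

D0: mem[0x00..0x02] <- [7d f8 07]
D1: mem[0x0b..0x12] <- [b2 53 cb b7 ac fc ba a7]
D2: mem[0x13..0x14] <- [cb b7]
D3: mem[0x12..0x15] <- [a7 8e f1 2c]
D4: mem[0x12..0x19] <- [b7 ac fc ba a7 8e f1 2c]
D5: mem[0x02..0x07] <- [b2 53 cb b7 ac fc]
D6: mem[0x1e..0x21] <- [53 cb b7 ac]
query mem[0x15]=0xba, mem[0x01]=0xf8, mem[0x24]=0x2c, mem[0x1f]=0xcb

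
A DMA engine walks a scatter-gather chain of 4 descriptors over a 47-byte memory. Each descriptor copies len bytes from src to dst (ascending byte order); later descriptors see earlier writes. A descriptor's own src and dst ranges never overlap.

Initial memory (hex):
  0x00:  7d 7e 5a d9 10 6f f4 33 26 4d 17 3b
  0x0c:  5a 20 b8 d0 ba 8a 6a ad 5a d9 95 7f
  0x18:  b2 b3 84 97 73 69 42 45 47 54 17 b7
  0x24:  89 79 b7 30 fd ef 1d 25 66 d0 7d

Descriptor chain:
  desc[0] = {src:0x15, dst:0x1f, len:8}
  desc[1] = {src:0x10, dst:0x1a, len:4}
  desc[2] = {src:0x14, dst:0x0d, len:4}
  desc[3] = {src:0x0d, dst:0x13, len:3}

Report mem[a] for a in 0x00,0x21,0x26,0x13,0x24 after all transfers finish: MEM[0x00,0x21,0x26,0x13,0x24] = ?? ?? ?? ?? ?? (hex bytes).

  after D0: wrote 8B at 0x1f = d9957fb2b3849773
  after D1: wrote 4B at 0x1a = ba8a6aad
  after D2: wrote 4B at 0x0d = 5ad9957f
  after D3: wrote 3B at 0x13 = 5ad995
query mem[0x00]=0x7d, mem[0x21]=0x7f, mem[0x26]=0x73, mem[0x13]=0x5a, mem[0x24]=0x84

MEM[0x00,0x21,0x26,0x13,0x24] = 7d 7f 73 5a 84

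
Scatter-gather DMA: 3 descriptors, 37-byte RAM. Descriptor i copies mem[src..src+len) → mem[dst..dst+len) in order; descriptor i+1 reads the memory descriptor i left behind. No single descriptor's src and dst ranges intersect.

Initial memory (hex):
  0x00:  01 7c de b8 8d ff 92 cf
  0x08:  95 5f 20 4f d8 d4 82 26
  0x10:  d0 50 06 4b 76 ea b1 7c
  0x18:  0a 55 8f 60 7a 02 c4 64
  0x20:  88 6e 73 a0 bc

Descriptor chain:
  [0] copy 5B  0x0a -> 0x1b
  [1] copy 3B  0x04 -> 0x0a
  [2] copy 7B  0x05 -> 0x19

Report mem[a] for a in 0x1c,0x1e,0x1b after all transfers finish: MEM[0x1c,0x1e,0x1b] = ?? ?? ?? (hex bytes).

MEM[0x1c,0x1e,0x1b] = 95 8d cf

[0] 0x0a->0x1b len=5 : 20 4f d8 d4 82
[1] 0x04->0x0a len=3 : 8d ff 92
[2] 0x05->0x19 len=7 : ff 92 cf 95 5f 8d ff
query mem[0x1c]=0x95, mem[0x1e]=0x8d, mem[0x1b]=0xcf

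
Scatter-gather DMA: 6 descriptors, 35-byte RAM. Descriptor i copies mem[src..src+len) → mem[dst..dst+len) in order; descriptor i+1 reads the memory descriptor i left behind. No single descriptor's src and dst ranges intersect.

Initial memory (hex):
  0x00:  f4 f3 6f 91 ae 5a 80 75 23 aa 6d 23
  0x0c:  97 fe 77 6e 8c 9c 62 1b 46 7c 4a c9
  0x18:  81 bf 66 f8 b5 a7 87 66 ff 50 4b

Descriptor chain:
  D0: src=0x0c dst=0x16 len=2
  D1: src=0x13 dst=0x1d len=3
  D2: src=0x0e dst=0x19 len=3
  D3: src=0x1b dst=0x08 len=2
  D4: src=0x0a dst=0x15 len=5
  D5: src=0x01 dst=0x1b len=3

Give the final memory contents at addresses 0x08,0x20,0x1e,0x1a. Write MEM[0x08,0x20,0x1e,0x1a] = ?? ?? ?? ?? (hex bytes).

  after D0: wrote 2B at 0x16 = 97fe
  after D1: wrote 3B at 0x1d = 1b467c
  after D2: wrote 3B at 0x19 = 776e8c
  after D3: wrote 2B at 0x08 = 8cb5
  after D4: wrote 5B at 0x15 = 6d2397fe77
  after D5: wrote 3B at 0x1b = f36f91
query mem[0x08]=0x8c, mem[0x20]=0xff, mem[0x1e]=0x46, mem[0x1a]=0x6e

MEM[0x08,0x20,0x1e,0x1a] = 8c ff 46 6e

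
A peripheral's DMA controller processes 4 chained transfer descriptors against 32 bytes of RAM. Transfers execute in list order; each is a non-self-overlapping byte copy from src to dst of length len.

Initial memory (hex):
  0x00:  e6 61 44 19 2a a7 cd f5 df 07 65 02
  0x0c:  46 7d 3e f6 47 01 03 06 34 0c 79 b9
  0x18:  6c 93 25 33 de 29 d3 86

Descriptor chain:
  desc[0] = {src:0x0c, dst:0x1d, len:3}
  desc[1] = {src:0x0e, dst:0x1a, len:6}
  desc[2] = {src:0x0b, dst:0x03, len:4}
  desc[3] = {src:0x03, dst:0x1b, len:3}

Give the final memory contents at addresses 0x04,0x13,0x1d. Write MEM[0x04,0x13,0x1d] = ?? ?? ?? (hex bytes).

MEM[0x04,0x13,0x1d] = 46 06 7d

#0 dst[0x1d+3] := {0x46,0x7d,0x3e}
#1 dst[0x1a+6] := {0x3e,0xf6,0x47,0x01,0x03,0x06}
#2 dst[0x03+4] := {0x02,0x46,0x7d,0x3e}
#3 dst[0x1b+3] := {0x02,0x46,0x7d}
query mem[0x04]=0x46, mem[0x13]=0x06, mem[0x1d]=0x7d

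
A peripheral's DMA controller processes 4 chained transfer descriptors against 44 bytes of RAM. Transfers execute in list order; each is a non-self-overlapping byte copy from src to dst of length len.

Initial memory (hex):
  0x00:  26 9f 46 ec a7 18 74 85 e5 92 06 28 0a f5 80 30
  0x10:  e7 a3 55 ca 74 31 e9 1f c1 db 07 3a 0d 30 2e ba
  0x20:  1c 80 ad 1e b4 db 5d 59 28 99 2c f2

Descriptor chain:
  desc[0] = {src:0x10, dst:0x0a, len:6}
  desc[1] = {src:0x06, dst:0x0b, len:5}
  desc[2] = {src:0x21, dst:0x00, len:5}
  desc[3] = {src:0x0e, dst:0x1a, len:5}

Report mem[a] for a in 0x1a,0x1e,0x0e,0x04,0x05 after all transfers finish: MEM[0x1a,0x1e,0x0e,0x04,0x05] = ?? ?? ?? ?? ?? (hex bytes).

MEM[0x1a,0x1e,0x0e,0x04,0x05] = 92 55 92 db 18

  after D0: wrote 6B at 0x0a = e7a355ca7431
  after D1: wrote 5B at 0x0b = 7485e592e7
  after D2: wrote 5B at 0x00 = 80ad1eb4db
  after D3: wrote 5B at 0x1a = 92e7e7a355
query mem[0x1a]=0x92, mem[0x1e]=0x55, mem[0x0e]=0x92, mem[0x04]=0xdb, mem[0x05]=0x18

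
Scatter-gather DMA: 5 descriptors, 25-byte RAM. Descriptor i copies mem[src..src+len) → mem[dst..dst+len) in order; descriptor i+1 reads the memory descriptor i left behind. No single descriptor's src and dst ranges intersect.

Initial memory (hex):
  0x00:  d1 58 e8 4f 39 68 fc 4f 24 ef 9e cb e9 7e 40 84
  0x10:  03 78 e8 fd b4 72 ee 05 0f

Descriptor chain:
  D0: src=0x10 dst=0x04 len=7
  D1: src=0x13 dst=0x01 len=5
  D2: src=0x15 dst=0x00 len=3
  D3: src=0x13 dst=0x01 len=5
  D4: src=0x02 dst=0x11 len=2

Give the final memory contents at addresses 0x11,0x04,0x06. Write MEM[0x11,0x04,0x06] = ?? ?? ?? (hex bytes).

MEM[0x11,0x04,0x06] = b4 ee e8

#0 dst[0x04+7] := {0x03,0x78,0xe8,0xfd,0xb4,0x72,0xee}
#1 dst[0x01+5] := {0xfd,0xb4,0x72,0xee,0x05}
#2 dst[0x00+3] := {0x72,0xee,0x05}
#3 dst[0x01+5] := {0xfd,0xb4,0x72,0xee,0x05}
#4 dst[0x11+2] := {0xb4,0x72}
query mem[0x11]=0xb4, mem[0x04]=0xee, mem[0x06]=0xe8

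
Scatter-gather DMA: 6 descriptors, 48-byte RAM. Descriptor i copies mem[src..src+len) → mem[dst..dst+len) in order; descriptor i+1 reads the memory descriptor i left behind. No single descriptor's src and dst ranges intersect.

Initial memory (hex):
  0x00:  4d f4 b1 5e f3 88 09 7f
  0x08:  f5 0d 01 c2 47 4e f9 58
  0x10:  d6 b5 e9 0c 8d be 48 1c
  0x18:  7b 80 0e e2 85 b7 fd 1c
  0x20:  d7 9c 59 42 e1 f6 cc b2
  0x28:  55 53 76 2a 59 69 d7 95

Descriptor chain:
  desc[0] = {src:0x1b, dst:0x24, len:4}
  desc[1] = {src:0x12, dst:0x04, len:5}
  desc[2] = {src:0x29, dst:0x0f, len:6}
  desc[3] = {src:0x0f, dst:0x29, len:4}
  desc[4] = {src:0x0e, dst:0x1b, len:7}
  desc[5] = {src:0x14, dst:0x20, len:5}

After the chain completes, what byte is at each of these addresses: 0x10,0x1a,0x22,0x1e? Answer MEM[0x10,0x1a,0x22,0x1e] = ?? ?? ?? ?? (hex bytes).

D0: mem[0x24..0x27] <- [e2 85 b7 fd]
D1: mem[0x04..0x08] <- [e9 0c 8d be 48]
D2: mem[0x0f..0x14] <- [53 76 2a 59 69 d7]
D3: mem[0x29..0x2c] <- [53 76 2a 59]
D4: mem[0x1b..0x21] <- [f9 53 76 2a 59 69 d7]
D5: mem[0x20..0x24] <- [d7 be 48 1c 7b]
query mem[0x10]=0x76, mem[0x1a]=0x0e, mem[0x22]=0x48, mem[0x1e]=0x2a

MEM[0x10,0x1a,0x22,0x1e] = 76 0e 48 2a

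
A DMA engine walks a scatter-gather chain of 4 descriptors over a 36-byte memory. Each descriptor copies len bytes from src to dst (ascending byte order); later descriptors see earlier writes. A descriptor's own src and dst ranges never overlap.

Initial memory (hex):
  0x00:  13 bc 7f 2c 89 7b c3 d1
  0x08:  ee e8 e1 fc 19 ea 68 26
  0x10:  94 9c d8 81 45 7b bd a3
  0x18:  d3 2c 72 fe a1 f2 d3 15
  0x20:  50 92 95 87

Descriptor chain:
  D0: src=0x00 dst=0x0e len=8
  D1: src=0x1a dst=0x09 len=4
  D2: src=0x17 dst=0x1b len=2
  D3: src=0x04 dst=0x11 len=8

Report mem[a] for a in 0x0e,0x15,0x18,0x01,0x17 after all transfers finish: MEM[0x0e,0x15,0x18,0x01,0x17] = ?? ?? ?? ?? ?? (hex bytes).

  after D0: wrote 8B at 0x0e = 13bc7f2c897bc3d1
  after D1: wrote 4B at 0x09 = 72fea1f2
  after D2: wrote 2B at 0x1b = a3d3
  after D3: wrote 8B at 0x11 = 897bc3d1ee72fea1
query mem[0x0e]=0x13, mem[0x15]=0xee, mem[0x18]=0xa1, mem[0x01]=0xbc, mem[0x17]=0xfe

MEM[0x0e,0x15,0x18,0x01,0x17] = 13 ee a1 bc fe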